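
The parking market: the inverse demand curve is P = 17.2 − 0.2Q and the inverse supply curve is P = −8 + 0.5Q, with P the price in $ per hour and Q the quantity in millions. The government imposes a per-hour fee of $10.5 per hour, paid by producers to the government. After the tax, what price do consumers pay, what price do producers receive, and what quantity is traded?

Consumers pay $13; producers receive $2.5; quantity = 21.

Inverting to Q(P) form: Qd = 86 − 5P; Qs = 2P + 16.
Before the tax: set 86 − 5P = 2P + 16 → P* = $10, Q* = 36.
With the tax collected from producers, supply shifts: Qs = 2(P − 10.5) + 16.
Solving gives Q = 21 with consumers paying $13 and producers receiving $2.5 (the $10.5 wedge).
The less price-elastic side of the market bears the larger share of a per-unit tax.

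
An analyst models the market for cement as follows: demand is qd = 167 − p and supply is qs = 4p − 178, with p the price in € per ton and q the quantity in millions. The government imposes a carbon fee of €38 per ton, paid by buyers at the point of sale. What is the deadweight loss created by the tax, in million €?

Deadweight loss = €577.6 million.

Without the tax, 167 − p = 4p − 178 gives 5p = 345, so p* = €69 and q* = 98.
With the tax collected from buyers, demand (in seller-price terms) shifts: qd = 167 − (p + 38).
Solving gives q = 67.6 with buyers paying €99.4 and sellers receiving €61.4 (the €38 wedge).
Quantity falls by |ΔQ| = |98 − 67.6| = 30.4.
DWL = ½ · t · |ΔQ| = ½ · 38 · 30.4 = €577.6.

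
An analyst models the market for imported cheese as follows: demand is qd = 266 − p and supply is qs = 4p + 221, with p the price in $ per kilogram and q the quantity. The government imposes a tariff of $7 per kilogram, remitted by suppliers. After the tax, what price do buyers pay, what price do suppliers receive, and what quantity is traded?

Buyers pay $14.6; suppliers receive $7.6; quantity = 251.4.

Without the tax, 266 − p = 4p + 221 gives 5p = 45, so p* = $9 and q* = 257.
With the tax collected from suppliers, supply shifts: qs = 4(p − 7) + 221.
Solving gives q = 251.4 with buyers paying $14.6 and suppliers receiving $7.6 (the $7 wedge).
The less price-elastic side of the market bears the larger share of a per-unit tax.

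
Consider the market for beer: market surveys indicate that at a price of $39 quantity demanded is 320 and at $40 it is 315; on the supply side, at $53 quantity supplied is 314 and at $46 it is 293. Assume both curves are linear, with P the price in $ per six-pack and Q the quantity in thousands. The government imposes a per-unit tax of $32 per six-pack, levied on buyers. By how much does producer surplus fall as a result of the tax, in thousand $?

Producer surplus falls by $5200 thousand.

Demand slope: (315 − 320)/(40 − 39) = -5, so Qd = 515 − 5P.
Supply slope: (293 − 314)/(46 − 53) = 3, so Qs = 3P + 155.
Without the tax, 515 − 5P = 3P + 155 gives 8P = 360, so P* = $45 and Q* = 290.
With the tax collected from buyers, demand (in seller-price terms) shifts: Qd = 515 − 5(P + 32).
Solving gives Q = 230 with buyers paying $57 and producers receiving $25 (the $32 wedge).
ΔPS is the trapezoid between Q = 230 and Q = 290 of height $20: ½ · (290 + 230) · 20 = $5200.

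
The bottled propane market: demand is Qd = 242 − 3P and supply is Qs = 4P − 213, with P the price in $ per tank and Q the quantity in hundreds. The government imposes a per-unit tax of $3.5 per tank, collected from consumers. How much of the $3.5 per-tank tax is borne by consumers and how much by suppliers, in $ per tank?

Consumers bear $2 per tank; suppliers bear $1.5 per tank.

Without the tax, 242 − 3P = 4P − 213 gives 7P = 455, so P* = $65 and Q* = 47.
With the tax collected from consumers, demand (in seller-price terms) shifts: Qd = 242 − 3(P + 3.5).
New equilibrium: consumers pay $67, suppliers receive $63.5, Q = 41. (Wedge: Pb − Ps = 3.5.)
Burden on consumers: $2; on suppliers: $1.5. (They sum to $3.5.)
The less price-elastic side of the market bears the larger share of a per-unit tax.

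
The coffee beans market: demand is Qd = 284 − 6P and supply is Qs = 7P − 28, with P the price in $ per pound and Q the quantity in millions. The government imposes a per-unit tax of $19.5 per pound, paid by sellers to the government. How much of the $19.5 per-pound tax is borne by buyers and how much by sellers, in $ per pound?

Before the tax: set 284 − 6P = 7P − 28 → P* = $24, Q* = 140.
With the tax collected from sellers, supply shifts: Qs = 7(P − 19.5) − 28.
New equilibrium: buyers pay $34.5, sellers receive $15, Q = 77. (Wedge: Pb − Ps = 19.5.)
Burden on buyers: $10.5; on sellers: $9. (They sum to $19.5.)

Buyers bear $10.5 per pound; sellers bear $9 per pound.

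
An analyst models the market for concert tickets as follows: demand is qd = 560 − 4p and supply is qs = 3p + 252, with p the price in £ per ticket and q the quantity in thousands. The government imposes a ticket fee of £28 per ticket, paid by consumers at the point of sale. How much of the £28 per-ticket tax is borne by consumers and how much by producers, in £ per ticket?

Consumers bear £12 per ticket; producers bear £16 per ticket.

Without the tax, 560 − 4p = 3p + 252 gives 7p = 308, so p* = £44 and q* = 384.
With the tax collected from consumers, demand (in seller-price terms) shifts: qd = 560 − 4(p + 28).
Solving gives q = 336 with consumers paying £56 and producers receiving £28 (the £28 wedge).
Burden on consumers: £12; on producers: £16. (They sum to £28.)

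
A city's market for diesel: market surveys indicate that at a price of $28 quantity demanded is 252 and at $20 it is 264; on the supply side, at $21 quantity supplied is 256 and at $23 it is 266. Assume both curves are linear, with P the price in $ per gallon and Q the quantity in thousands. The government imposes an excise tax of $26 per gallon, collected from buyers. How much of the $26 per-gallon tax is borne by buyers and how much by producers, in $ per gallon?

Demand slope: (264 − 252)/(20 − 28) = -1.5, so Qd = 294 − 1.5P.
Supply slope: (266 − 256)/(23 − 21) = 5, so Qs = 5P + 151.
Without the tax, 294 − 1.5P = 5P + 151 gives 6.5P = 143, so P* = $22 and Q* = 261.
With the tax collected from buyers, demand (in seller-price terms) shifts: Qd = 294 − 1.5(P + 26).
Solving gives Q = 231 with buyers paying $42 and producers receiving $16 (the $26 wedge).
Burden on buyers: $20; on producers: $6. (They sum to $26.)

Buyers bear $20 per gallon; producers bear $6 per gallon.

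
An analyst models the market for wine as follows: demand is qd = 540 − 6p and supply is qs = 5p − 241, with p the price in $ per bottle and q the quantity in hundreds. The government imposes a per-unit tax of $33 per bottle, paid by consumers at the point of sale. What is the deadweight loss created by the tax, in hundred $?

Deadweight loss = $1485 hundred.

Without the tax, 540 − 6p = 5p − 241 gives 11p = 781, so p* = $71 and q* = 114.
With the tax collected from consumers, demand (in seller-price terms) shifts: qd = 540 − 6(p + 33).
New equilibrium: consumers pay $86, sellers receive $53, q = 24. (Wedge: pb − ps = 33.)
Quantity falls by |ΔQ| = |114 − 24| = 90.
DWL = ½ · t · |ΔQ| = ½ · 33 · 90 = $1485.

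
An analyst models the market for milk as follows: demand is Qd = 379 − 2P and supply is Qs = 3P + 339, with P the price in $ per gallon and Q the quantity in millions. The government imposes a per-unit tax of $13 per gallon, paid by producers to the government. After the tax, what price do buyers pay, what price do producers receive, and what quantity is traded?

Buyers pay $15.8; producers receive $2.8; quantity = 347.4.

Without the tax, 379 − 2P = 3P + 339 gives 5P = 40, so P* = $8 and Q* = 363.
With the tax collected from producers, supply shifts: Qs = 3(P − 13) + 339.
Solving gives Q = 347.4 with buyers paying $15.8 and producers receiving $2.8 (the $13 wedge).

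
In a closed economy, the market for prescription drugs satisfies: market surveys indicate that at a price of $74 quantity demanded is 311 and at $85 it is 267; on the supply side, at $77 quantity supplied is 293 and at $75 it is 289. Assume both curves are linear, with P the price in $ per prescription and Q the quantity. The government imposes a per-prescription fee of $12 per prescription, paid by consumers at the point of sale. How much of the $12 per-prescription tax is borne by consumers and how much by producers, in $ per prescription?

Consumers bear $4 per prescription; producers bear $8 per prescription.

Demand slope: (267 − 311)/(85 − 74) = -4, so Qd = 607 − 4P.
Supply slope: (289 − 293)/(75 − 77) = 2, so Qs = 2P + 139.
Without the tax, 607 − 4P = 2P + 139 gives 6P = 468, so P* = $78 and Q* = 295.
With the tax collected from consumers, demand (in seller-price terms) shifts: Qd = 607 − 4(P + 12).
Solving gives Q = 279 with consumers paying $82 and producers receiving $70 (the $12 wedge).
Burden on consumers: $4; on producers: $8. (They sum to $12.)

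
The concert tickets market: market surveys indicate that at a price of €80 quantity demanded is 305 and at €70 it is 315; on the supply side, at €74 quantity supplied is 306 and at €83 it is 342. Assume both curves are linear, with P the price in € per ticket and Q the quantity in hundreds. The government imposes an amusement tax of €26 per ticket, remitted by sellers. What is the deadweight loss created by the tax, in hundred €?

Demand slope: (315 − 305)/(70 − 80) = -1, so Qd = 385 − P.
Supply slope: (342 − 306)/(83 − 74) = 4, so Qs = 4P + 10.
Without the tax, 385 − P = 4P + 10 gives 5P = 375, so P* = €75 and Q* = 310.
With the tax collected from sellers, supply shifts: Qs = 4(P − 26) + 10.
New equilibrium: buyers pay €95.8, sellers receive €69.8, Q = 289.2. (Wedge: Pb − Ps = 26.)
Quantity falls by |ΔQ| = |310 − 289.2| = 20.8.
DWL = ½ · t · |ΔQ| = ½ · 26 · 20.8 = €270.4.

Deadweight loss = €270.4 hundred.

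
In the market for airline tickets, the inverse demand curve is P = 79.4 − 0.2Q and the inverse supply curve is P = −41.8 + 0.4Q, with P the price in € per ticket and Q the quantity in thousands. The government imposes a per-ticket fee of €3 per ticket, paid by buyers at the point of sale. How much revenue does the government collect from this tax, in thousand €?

Inverting to Q(P) form: Qd = 397 − 5P; Qs = 2.5P + 104.5.
Before the tax: set 397 − 5P = 2.5P + 104.5 → P* = €39, Q* = 202.
With the tax collected from buyers, demand (in seller-price terms) shifts: Qd = 397 − 5(P + 3).
Solving gives Q = 197 with buyers paying €40 and sellers receiving €37 (the €3 wedge).
Revenue = t · Q = 3 · 197 = €591.

Tax revenue = €591 thousand.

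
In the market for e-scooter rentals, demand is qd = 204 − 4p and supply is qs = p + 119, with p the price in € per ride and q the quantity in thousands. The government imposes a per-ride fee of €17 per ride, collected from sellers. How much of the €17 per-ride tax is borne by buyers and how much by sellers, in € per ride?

Without the tax, 204 − 4p = p + 119 gives 5p = 85, so p* = €17 and q* = 136.
With the tax collected from sellers, supply shifts: qs = (p − 17) + 119.
New equilibrium: buyers pay €20.4, sellers receive €3.4, q = 122.4. (Wedge: pb − ps = 17.)
Burden on buyers: €3.4; on sellers: €13.6. (They sum to €17.)
The less price-elastic side of the market bears the larger share of a per-unit tax.

Buyers bear €3.4 per ride; sellers bear €13.6 per ride.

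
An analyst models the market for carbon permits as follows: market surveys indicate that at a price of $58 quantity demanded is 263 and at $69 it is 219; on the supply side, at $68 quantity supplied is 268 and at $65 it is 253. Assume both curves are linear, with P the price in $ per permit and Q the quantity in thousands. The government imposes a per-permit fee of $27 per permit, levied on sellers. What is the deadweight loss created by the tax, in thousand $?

Demand slope: (219 − 263)/(69 − 58) = -4, so Qd = 495 − 4P.
Supply slope: (253 − 268)/(65 − 68) = 5, so Qs = 5P − 72.
Before the tax: set 495 − 4P = 5P − 72 → P* = $63, Q* = 243.
With the tax collected from sellers, supply shifts: Qs = 5(P − 27) − 72.
Solving gives Q = 183 with consumers paying $78 and sellers receiving $51 (the $27 wedge).
Quantity falls by |ΔQ| = |243 − 183| = 60.
DWL = ½ · t · |ΔQ| = ½ · 27 · 60 = $810.

Deadweight loss = $810 thousand.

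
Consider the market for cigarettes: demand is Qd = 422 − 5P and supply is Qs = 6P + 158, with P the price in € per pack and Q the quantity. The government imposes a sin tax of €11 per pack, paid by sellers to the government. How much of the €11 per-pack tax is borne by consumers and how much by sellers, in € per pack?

Consumers bear €6 per pack; sellers bear €5 per pack.

Without the tax, 422 − 5P = 6P + 158 gives 11P = 264, so P* = €24 and Q* = 302.
With the tax collected from sellers, supply shifts: Qs = 6(P − 11) + 158.
New equilibrium: consumers pay €30, sellers receive €19, Q = 272. (Wedge: Pb − Ps = 11.)
Burden on consumers: €6; on sellers: €5. (They sum to €11.)
The less price-elastic side of the market bears the larger share of a per-unit tax.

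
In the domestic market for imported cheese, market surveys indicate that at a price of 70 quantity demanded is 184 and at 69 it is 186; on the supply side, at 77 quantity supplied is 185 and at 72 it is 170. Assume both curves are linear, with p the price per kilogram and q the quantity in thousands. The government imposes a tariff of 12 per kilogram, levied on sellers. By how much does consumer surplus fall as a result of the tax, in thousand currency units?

Consumer surplus falls by 1215.36 thousand.

Demand slope: (186 − 184)/(69 − 70) = -2, so qd = 324 − 2p.
Supply slope: (170 − 185)/(72 − 77) = 3, so qs = 3p − 46.
Before the tax: set 324 − 2p = 3p − 46 → p* = 74, q* = 176.
With the tax collected from sellers, supply shifts: qs = 3(p − 12) − 46.
New equilibrium: consumers pay 81.2, sellers receive 69.2, q = 161.6. (Wedge: pb − ps = 12.)
ΔCS is the trapezoid between Q = 161.6 and Q = 176 of height 7.2: ½ · (176 + 161.6) · 7.2 = 1215.36.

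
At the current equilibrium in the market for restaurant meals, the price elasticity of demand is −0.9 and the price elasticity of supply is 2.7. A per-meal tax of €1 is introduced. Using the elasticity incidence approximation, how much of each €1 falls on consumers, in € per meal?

Consumers bear ≈ €0.75 per meal.

Incidence ratio: consumers' share ≈ εs / (εs + |εd|) = 2.7 / (2.7 + 0.9) = 0.75.
So consumers bear ≈ 0.75 × €1 = €0.75; sellers bear €0.25.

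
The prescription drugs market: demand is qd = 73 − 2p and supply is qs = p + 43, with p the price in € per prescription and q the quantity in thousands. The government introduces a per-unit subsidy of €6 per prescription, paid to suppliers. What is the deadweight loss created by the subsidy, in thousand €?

Deadweight loss = €12 thousand.

Without the subsidy, 73 − 2p = p + 43 gives 3p = 30, so p* = €10 and q* = 53.
With a per-unit subsidy paid to suppliers, each receives p + 6 per unit sold, so supply becomes qs = (p + 6) + 43.
New equilibrium: consumers pay €8, suppliers receive €14, q = 57. (Wedge: pb − ps = −6.)
Quantity rises by |ΔQ| = |53 − 57| = 4.
DWL = ½ · t · |ΔQ| = ½ · 6 · 4 = €12.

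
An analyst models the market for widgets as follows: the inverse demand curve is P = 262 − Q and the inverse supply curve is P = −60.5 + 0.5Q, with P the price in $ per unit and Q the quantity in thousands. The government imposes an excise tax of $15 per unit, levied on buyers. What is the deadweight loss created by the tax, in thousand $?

Deadweight loss = $75 thousand.

Rewrite in direct form: Qd = 262 − P and Qs = 2P + 121.
Without the tax, 262 − P = 2P + 121 gives 3P = 141, so P* = $47 and Q* = 215.
With the tax collected from buyers, demand (in seller-price terms) shifts: Qd = 262 − (P + 15).
Solving gives Q = 205 with buyers paying $57 and suppliers receiving $42 (the $15 wedge).
Quantity falls by |ΔQ| = |215 − 205| = 10.
DWL = ½ · t · |ΔQ| = ½ · 15 · 10 = $75.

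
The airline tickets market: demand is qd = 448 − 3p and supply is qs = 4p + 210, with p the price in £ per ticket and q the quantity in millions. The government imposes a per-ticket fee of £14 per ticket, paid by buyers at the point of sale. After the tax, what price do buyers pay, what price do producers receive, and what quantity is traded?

Without the tax, 448 − 3p = 4p + 210 gives 7p = 238, so p* = £34 and q* = 346.
With the tax collected from buyers, demand (in seller-price terms) shifts: qd = 448 − 3(p + 14).
Solving gives q = 322 with buyers paying £42 and producers receiving £28 (the £14 wedge).

Buyers pay £42; producers receive £28; quantity = 322.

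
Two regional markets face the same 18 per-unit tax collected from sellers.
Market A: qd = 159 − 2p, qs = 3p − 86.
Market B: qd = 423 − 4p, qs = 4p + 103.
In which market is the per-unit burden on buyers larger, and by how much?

Market A, by 1.8.

Market A: pre-tax p* = 49, q* = 61; post-tax q = 39.4; per-unit burden on buyers = 10.8.
Market B: pre-tax p* = 40, q* = 263; post-tax q = 227; per-unit burden on buyers = 9.
Difference: 10.8 vs 9 → market A is larger by 1.8.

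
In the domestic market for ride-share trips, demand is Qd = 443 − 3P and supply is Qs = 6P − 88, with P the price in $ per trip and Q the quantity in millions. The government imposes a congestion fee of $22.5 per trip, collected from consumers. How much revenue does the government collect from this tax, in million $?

Tax revenue = $4972.5 million.

Without the tax, 443 − 3P = 6P − 88 gives 9P = 531, so P* = $59 and Q* = 266.
With the tax collected from consumers, demand (in seller-price terms) shifts: Qd = 443 − 3(P + 22.5).
Solving gives Q = 221 with consumers paying $74 and sellers receiving $51.5 (the $22.5 wedge).
Revenue = t · Q = 22.5 · 221 = $4972.5.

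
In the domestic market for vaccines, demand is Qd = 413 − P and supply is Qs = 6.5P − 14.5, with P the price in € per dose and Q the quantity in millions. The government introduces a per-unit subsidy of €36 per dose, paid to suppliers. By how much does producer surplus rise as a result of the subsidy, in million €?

Without the subsidy, 413 − P = 6.5P − 14.5 gives 7.5P = 427.5, so P* = €57 and Q* = 356.
With a per-unit subsidy paid to suppliers, each receives P + 36 per unit sold, so supply becomes Qs = 6.5(P + 36) − 14.5.
Solving gives Q = 387.2 with buyers paying €25.8 and suppliers receiving €61.8 (the €36 wedge).
ΔPS is the trapezoid between Q = 387.2 and Q = 356 of height €4.8: ½ · (356 + 387.2) · 4.8 = €1783.68.

Producer surplus rises by €1783.68 million.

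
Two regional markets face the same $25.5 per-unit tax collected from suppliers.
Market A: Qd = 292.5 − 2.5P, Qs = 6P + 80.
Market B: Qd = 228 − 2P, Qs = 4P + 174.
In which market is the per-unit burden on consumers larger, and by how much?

Market A: pre-tax P* = $25, Q* = 230; post-tax Q = 185; per-unit burden on consumers = $18.
Market B: pre-tax P* = $9, Q* = 210; post-tax Q = 176; per-unit burden on consumers = $17.
Difference: $18 vs $17 → market A is larger by $1.

Market A, by $1.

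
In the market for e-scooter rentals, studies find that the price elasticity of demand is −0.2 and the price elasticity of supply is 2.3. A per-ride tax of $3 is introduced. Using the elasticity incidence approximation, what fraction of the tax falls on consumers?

Consumers' share ≈ 0.92.

Incidence ratio: consumers' share ≈ εs / (εs + |εd|) = 2.3 / (2.3 + 0.2) = 0.92.
Supply is the more elastic side, so consumers bear the larger share.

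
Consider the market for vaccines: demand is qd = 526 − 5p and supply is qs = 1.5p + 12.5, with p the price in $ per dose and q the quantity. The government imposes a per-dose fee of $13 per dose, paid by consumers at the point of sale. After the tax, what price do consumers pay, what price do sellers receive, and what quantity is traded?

Consumers pay $82; sellers receive $69; quantity = 116.

Before the tax: set 526 − 5p = 1.5p + 12.5 → p* = $79, q* = 131.
With the tax collected from consumers, demand (in seller-price terms) shifts: qd = 526 − 5(p + 13).
Solving gives q = 116 with consumers paying $82 and sellers receiving $69 (the $13 wedge).
The less price-elastic side of the market bears the larger share of a per-unit tax.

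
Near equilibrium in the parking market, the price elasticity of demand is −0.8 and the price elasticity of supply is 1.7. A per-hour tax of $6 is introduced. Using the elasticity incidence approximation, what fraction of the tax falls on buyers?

Incidence ratio: buyers' share ≈ εs / (εs + |εd|) = 1.7 / (1.7 + 0.8) = 0.68.
Supply is the more elastic side, so buyers bear the larger share.

Buyers' share ≈ 0.68.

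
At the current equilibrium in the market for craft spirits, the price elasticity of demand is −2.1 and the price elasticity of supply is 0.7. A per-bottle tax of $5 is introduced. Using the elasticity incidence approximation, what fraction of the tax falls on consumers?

Incidence ratio: consumers' share ≈ εs / (εs + |εd|) = 0.7 / (0.7 + 2.1) = 0.25.
Supply is the less elastic side, so consumers bear the smaller share.

Consumers' share ≈ 0.25.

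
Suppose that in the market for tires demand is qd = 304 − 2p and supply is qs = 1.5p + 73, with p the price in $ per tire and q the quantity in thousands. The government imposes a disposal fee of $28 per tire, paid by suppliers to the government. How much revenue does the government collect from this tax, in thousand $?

Without the tax, 304 − 2p = 1.5p + 73 gives 3.5p = 231, so p* = $66 and q* = 172.
With the tax collected from suppliers, supply shifts: qs = 1.5(p − 28) + 73.
New equilibrium: buyers pay $78, suppliers receive $50, q = 148. (Wedge: pb − ps = 28.)
Revenue = t · Q = 28 · 148 = $4144.

Tax revenue = $4144 thousand.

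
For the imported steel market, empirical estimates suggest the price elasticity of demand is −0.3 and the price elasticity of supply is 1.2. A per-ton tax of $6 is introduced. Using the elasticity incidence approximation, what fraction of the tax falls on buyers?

Incidence ratio: buyers' share ≈ εs / (εs + |εd|) = 1.2 / (1.2 + 0.3) = 0.8.
Supply is the more elastic side, so buyers bear the larger share.

Buyers' share ≈ 0.8.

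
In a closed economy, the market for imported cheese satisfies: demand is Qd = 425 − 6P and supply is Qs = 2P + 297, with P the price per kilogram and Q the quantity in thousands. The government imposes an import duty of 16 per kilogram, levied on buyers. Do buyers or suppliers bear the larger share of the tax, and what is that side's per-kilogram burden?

Without the tax, 425 − 6P = 2P + 297 gives 8P = 128, so P* = 16 and Q* = 329.
With the tax collected from buyers, demand (in seller-price terms) shifts: Qd = 425 − 6(P + 16).
Solving gives Q = 305 with buyers paying 20 and suppliers receiving 4 (the 16 wedge).
Per-kilogram burden: buyers 4, suppliers 12.
Suppliers take the larger share because supply is less price-elastic here (demand slope 6 vs supply slope 2).

Suppliers bear the larger share: 12 per kilogram.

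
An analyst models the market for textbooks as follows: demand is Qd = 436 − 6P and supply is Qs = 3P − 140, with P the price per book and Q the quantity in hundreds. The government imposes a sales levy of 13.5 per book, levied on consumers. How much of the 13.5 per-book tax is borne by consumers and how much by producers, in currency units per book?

Consumers bear 4.5 per book; producers bear 9 per book.

Before the tax: set 436 − 6P = 3P − 140 → P* = 64, Q* = 52.
With the tax collected from consumers, demand (in seller-price terms) shifts: Qd = 436 − 6(P + 13.5).
New equilibrium: consumers pay 68.5, producers receive 55, Q = 25. (Wedge: Pb − Ps = 13.5.)
Burden on consumers: 4.5; on producers: 9. (They sum to 13.5.)
The less price-elastic side of the market bears the larger share of a per-unit tax.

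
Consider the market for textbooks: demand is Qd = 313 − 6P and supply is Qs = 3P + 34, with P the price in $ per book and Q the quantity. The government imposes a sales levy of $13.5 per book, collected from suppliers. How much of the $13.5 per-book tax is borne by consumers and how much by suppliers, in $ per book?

Consumers bear $4.5 per book; suppliers bear $9 per book.

Without the tax, 313 − 6P = 3P + 34 gives 9P = 279, so P* = $31 and Q* = 127.
With the tax collected from suppliers, supply shifts: Qs = 3(P − 13.5) + 34.
Solving gives Q = 100 with consumers paying $35.5 and suppliers receiving $22 (the $13.5 wedge).
Burden on consumers: $4.5; on suppliers: $9. (They sum to $13.5.)
The less price-elastic side of the market bears the larger share of a per-unit tax.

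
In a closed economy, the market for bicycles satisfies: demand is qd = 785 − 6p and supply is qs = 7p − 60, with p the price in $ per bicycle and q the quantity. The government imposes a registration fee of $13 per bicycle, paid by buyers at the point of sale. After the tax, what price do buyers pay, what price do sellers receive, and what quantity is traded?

Buyers pay $72; sellers receive $59; quantity = 353.

Without the tax, 785 − 6p = 7p − 60 gives 13p = 845, so p* = $65 and q* = 395.
With the tax collected from buyers, demand (in seller-price terms) shifts: qd = 785 − 6(p + 13).
New equilibrium: buyers pay $72, sellers receive $59, q = 353. (Wedge: pb − ps = 13.)
The less price-elastic side of the market bears the larger share of a per-unit tax.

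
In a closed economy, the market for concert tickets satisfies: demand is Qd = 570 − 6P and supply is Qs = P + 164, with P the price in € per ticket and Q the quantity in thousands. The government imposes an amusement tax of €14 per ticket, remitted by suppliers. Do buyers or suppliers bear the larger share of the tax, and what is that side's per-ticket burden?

Suppliers bear the larger share: €12 per ticket.

Without the tax, 570 − 6P = P + 164 gives 7P = 406, so P* = €58 and Q* = 222.
With the tax collected from suppliers, supply shifts: Qs = (P − 14) + 164.
Solving gives Q = 210 with buyers paying €60 and suppliers receiving €46 (the €14 wedge).
Per-ticket burden: buyers €2, suppliers €12.
Suppliers take the larger share because supply is less price-elastic here (demand slope 6 vs supply slope 1).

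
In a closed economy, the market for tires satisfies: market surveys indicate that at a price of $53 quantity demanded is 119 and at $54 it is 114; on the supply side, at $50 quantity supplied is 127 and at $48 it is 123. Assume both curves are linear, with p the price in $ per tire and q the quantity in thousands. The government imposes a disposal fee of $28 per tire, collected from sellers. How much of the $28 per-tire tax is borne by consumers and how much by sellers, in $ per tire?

Consumers bear $8 per tire; sellers bear $20 per tire.

Demand slope: (114 − 119)/(54 − 53) = -5, so qd = 384 − 5p.
Supply slope: (123 − 127)/(48 − 50) = 2, so qs = 2p + 27.
Without the tax, 384 − 5p = 2p + 27 gives 7p = 357, so p* = $51 and q* = 129.
With the tax collected from sellers, supply shifts: qs = 2(p − 28) + 27.
New equilibrium: consumers pay $59, sellers receive $31, q = 89. (Wedge: pb − ps = 28.)
Burden on consumers: $8; on sellers: $20. (They sum to $28.)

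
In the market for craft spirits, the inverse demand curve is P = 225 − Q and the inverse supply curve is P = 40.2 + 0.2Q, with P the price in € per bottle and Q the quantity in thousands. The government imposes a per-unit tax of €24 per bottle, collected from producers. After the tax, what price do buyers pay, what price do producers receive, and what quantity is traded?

Rewrite in direct form: Qd = 225 − P and Qs = 5P − 201.
Before the tax: set 225 − P = 5P − 201 → P* = €71, Q* = 154.
With the tax collected from producers, supply shifts: Qs = 5(P − 24) − 201.
Solving gives Q = 134 with buyers paying €91 and producers receiving €67 (the €24 wedge).
The less price-elastic side of the market bears the larger share of a per-unit tax.

Buyers pay €91; producers receive €67; quantity = 134.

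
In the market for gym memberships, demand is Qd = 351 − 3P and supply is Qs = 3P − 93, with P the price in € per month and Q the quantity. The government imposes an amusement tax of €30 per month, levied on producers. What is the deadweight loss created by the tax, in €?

Deadweight loss = €675.

Before the tax: set 351 − 3P = 3P − 93 → P* = €74, Q* = 129.
With the tax collected from producers, supply shifts: Qs = 3(P − 30) − 93.
New equilibrium: buyers pay €89, producers receive €59, Q = 84. (Wedge: Pb − Ps = 30.)
Quantity falls by |ΔQ| = |129 − 84| = 45.
DWL = ½ · t · |ΔQ| = ½ · 30 · 45 = €675.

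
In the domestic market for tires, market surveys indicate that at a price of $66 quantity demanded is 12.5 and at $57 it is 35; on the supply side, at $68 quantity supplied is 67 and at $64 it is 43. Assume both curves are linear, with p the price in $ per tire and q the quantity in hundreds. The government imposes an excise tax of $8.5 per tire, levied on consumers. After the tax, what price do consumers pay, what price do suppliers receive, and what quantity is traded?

Consumers pay $67; suppliers receive $58.5; quantity = 10.

Demand slope: (35 − 12.5)/(57 − 66) = -2.5, so qd = 177.5 − 2.5p.
Supply slope: (43 − 67)/(64 − 68) = 6, so qs = 6p − 341.
Before the tax: set 177.5 − 2.5p = 6p − 341 → p* = $61, q* = 25.
With the tax collected from consumers, demand (in seller-price terms) shifts: qd = 177.5 − 2.5(p + 8.5).
New equilibrium: consumers pay $67, suppliers receive $58.5, q = 10. (Wedge: pb − ps = 8.5.)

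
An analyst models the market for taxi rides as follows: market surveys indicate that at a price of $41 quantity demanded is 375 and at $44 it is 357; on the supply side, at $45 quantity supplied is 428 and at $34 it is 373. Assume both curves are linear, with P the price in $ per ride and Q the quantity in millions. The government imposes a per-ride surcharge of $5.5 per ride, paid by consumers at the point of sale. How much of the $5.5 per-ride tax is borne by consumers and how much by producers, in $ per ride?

Consumers bear $2.5 per ride; producers bear $3 per ride.

Demand slope: (357 − 375)/(44 − 41) = -6, so Qd = 621 − 6P.
Supply slope: (373 − 428)/(34 − 45) = 5, so Qs = 5P + 203.
Before the tax: set 621 − 6P = 5P + 203 → P* = $38, Q* = 393.
With the tax collected from consumers, demand (in seller-price terms) shifts: Qd = 621 − 6(P + 5.5).
Solving gives Q = 378 with consumers paying $40.5 and producers receiving $35 (the $5.5 wedge).
Burden on consumers: $2.5; on producers: $3. (They sum to $5.5.)
The less price-elastic side of the market bears the larger share of a per-unit tax.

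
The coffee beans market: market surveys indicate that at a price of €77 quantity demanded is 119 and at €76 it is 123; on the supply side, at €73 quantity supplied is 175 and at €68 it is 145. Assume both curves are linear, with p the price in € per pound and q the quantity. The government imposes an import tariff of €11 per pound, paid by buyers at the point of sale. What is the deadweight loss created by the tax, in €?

Deadweight loss = €145.2.

Demand slope: (123 − 119)/(76 − 77) = -4, so qd = 427 − 4p.
Supply slope: (145 − 175)/(68 − 73) = 6, so qs = 6p − 263.
Without the tax, 427 − 4p = 6p − 263 gives 10p = 690, so p* = €69 and q* = 151.
With the tax collected from buyers, demand (in seller-price terms) shifts: qd = 427 − 4(p + 11).
New equilibrium: buyers pay €75.6, suppliers receive €64.6, q = 124.6. (Wedge: pb − ps = 11.)
Quantity falls by |ΔQ| = |151 − 124.6| = 26.4.
DWL = ½ · t · |ΔQ| = ½ · 11 · 26.4 = €145.2.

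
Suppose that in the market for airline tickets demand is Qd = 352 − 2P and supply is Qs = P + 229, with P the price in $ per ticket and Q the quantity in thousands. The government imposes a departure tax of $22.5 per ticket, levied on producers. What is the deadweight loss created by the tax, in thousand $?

Before the tax: set 352 − 2P = P + 229 → P* = $41, Q* = 270.
With the tax collected from producers, supply shifts: Qs = (P − 22.5) + 229.
New equilibrium: consumers pay $48.5, producers receive $26, Q = 255. (Wedge: Pb − Ps = 22.5.)
Quantity falls by |ΔQ| = |270 − 255| = 15.
DWL = ½ · t · |ΔQ| = ½ · 22.5 · 15 = $168.75.

Deadweight loss = $168.75 thousand.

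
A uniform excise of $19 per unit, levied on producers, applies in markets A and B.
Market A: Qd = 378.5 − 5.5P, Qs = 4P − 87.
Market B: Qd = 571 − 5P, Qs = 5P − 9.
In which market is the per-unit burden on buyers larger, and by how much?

Market A: pre-tax P* = $49, Q* = 109; post-tax Q = 65; per-unit burden on buyers = $8.
Market B: pre-tax P* = $58, Q* = 281; post-tax Q = 233.5; per-unit burden on buyers = $9.5.
Difference: $8 vs $9.5 → market B is larger by $1.5.

Market B, by $1.5.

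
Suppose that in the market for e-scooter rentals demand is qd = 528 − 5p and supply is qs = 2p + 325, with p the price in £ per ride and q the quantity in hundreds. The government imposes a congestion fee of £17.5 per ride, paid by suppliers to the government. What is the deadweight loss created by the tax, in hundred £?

Deadweight loss = £218.75 hundred.

Without the tax, 528 − 5p = 2p + 325 gives 7p = 203, so p* = £29 and q* = 383.
With the tax collected from suppliers, supply shifts: qs = 2(p − 17.5) + 325.
New equilibrium: consumers pay £34, suppliers receive £16.5, q = 358. (Wedge: pb − ps = 17.5.)
Quantity falls by |ΔQ| = |383 − 358| = 25.
DWL = ½ · t · |ΔQ| = ½ · 17.5 · 25 = £218.75.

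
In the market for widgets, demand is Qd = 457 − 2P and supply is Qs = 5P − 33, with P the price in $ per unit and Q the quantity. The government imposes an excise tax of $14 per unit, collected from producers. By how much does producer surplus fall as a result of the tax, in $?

Without the tax, 457 − 2P = 5P − 33 gives 7P = 490, so P* = $70 and Q* = 317.
With the tax collected from producers, supply shifts: Qs = 5(P − 14) − 33.
New equilibrium: buyers pay $80, producers receive $66, Q = 297. (Wedge: Pb − Ps = 14.)
ΔPS is the trapezoid between Q = 297 and Q = 317 of height $4: ½ · (317 + 297) · 4 = $1228.

Producer surplus falls by $1228.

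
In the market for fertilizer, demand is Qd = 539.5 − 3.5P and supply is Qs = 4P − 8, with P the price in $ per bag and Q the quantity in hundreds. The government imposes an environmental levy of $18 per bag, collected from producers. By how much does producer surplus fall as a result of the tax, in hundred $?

Before the tax: set 539.5 − 3.5P = 4P − 8 → P* = $73, Q* = 284.
With the tax collected from producers, supply shifts: Qs = 4(P − 18) − 8.
Solving gives Q = 250.4 with buyers paying $82.6 and producers receiving $64.6 (the $18 wedge).
ΔPS is the trapezoid between Q = 250.4 and Q = 284 of height $8.4: ½ · (284 + 250.4) · 8.4 = $2244.48.

Producer surplus falls by $2244.48 hundred.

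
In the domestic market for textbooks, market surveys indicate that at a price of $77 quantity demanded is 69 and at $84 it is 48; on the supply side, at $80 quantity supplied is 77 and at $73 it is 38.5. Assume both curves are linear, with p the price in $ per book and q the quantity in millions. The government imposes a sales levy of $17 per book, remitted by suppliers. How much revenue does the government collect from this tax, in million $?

Demand slope: (48 − 69)/(84 − 77) = -3, so qd = 300 − 3p.
Supply slope: (38.5 − 77)/(73 − 80) = 5.5, so qs = 5.5p − 363.
Before the tax: set 300 − 3p = 5.5p − 363 → p* = $78, q* = 66.
With the tax collected from suppliers, supply shifts: qs = 5.5(p − 17) − 363.
Solving gives q = 33 with buyers paying $89 and suppliers receiving $72 (the $17 wedge).
Revenue = t · Q = 17 · 33 = $561.

Tax revenue = $561 million.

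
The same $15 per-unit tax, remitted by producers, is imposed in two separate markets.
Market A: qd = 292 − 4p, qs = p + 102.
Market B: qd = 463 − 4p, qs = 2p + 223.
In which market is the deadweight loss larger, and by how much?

Market A: pre-tax p* = $38, q* = 140; post-tax q = 128; deadweight loss = $90.
Market B: pre-tax p* = $40, q* = 303; post-tax q = 283; deadweight loss = $150.
Difference: $90 vs $150 → market B is larger by $60.

Market B, by $60.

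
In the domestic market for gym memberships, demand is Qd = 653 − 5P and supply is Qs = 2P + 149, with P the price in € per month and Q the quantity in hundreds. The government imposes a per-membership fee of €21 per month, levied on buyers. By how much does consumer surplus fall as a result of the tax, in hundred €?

Before the tax: set 653 − 5P = 2P + 149 → P* = €72, Q* = 293.
With the tax collected from buyers, demand (in seller-price terms) shifts: Qd = 653 − 5(P + 21).
Solving gives Q = 263 with buyers paying €78 and producers receiving €57 (the €21 wedge).
ΔCS is the trapezoid between Q = 263 and Q = 293 of height €6: ½ · (293 + 263) · 6 = €1668.

Consumer surplus falls by €1668 hundred.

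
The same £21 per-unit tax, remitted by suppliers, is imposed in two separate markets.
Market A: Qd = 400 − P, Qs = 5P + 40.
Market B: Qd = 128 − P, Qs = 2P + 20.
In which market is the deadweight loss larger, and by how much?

Market A: pre-tax P* = £60, Q* = 340; post-tax Q = 322.5; deadweight loss = £183.75.
Market B: pre-tax P* = £36, Q* = 92; post-tax Q = 78; deadweight loss = £147.
Difference: £183.75 vs £147 → market A is larger by £36.75.

Market A, by £36.75.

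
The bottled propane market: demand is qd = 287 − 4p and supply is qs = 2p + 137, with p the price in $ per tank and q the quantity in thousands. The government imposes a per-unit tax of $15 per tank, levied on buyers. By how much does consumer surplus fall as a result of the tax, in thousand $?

Consumer surplus falls by $885 thousand.

Before the tax: set 287 − 4p = 2p + 137 → p* = $25, q* = 187.
With the tax collected from buyers, demand (in seller-price terms) shifts: qd = 287 − 4(p + 15).
New equilibrium: buyers pay $30, sellers receive $15, q = 167. (Wedge: pb − ps = 15.)
ΔCS is the trapezoid between Q = 167 and Q = 187 of height $5: ½ · (187 + 167) · 5 = $885.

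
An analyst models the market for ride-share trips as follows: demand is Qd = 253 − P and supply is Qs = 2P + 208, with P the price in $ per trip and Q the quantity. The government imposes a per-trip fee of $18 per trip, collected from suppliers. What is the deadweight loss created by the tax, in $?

Deadweight loss = $108.

Without the tax, 253 − P = 2P + 208 gives 3P = 45, so P* = $15 and Q* = 238.
With the tax collected from suppliers, supply shifts: Qs = 2(P − 18) + 208.
Solving gives Q = 226 with buyers paying $27 and suppliers receiving $9 (the $18 wedge).
Quantity falls by |ΔQ| = |238 − 226| = 12.
DWL = ½ · t · |ΔQ| = ½ · 18 · 12 = $108.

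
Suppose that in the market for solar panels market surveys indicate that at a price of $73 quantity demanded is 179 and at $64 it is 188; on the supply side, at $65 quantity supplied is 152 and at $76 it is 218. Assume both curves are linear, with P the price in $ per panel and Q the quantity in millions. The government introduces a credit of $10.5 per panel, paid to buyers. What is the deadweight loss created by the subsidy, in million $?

Demand slope: (188 − 179)/(64 − 73) = -1, so Qd = 252 − P.
Supply slope: (218 − 152)/(76 − 65) = 6, so Qs = 6P − 238.
Before the subsidy: set 252 − P = 6P − 238 → P* = $70, Q* = 182.
With a per-unit subsidy paid to buyers, each effectively pays P − 10.5, so demand becomes Qd = 252 − (P − 10.5).
Solving gives Q = 191 with buyers paying $61 and sellers receiving $71.5 (the $10.5 wedge).
Quantity rises by |ΔQ| = |182 − 191| = 9.
DWL = ½ · t · |ΔQ| = ½ · 10.5 · 9 = $47.25.

Deadweight loss = $47.25 million.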